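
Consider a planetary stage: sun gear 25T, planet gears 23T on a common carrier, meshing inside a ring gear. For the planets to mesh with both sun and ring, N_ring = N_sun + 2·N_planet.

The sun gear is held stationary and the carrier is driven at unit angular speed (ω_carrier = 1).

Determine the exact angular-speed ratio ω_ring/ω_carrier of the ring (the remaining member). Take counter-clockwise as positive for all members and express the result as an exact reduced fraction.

N_ring = 25 + 2·23 = 71
25(ω_s−ω_c) = −71(ω_r−ω_c),  ω_s=0, ω_c=1
ω_r = 1 − (25/71)(0−1) = 96/71
ω_r/ω_c = 96/71

96/71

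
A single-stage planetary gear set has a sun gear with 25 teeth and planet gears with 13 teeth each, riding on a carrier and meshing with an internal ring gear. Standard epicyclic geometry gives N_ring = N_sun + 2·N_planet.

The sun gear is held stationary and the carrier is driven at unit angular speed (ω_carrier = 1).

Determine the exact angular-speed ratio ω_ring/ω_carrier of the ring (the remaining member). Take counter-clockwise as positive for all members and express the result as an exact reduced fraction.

76/51

N_ring = 25 + 2·13 = 51
25(ω_s−ω_c) = −51(ω_r−ω_c),  ω_s=0, ω_c=1
ω_r = 1 − (25/51)(0−1) = 76/51
ω_r/ω_c = 76/51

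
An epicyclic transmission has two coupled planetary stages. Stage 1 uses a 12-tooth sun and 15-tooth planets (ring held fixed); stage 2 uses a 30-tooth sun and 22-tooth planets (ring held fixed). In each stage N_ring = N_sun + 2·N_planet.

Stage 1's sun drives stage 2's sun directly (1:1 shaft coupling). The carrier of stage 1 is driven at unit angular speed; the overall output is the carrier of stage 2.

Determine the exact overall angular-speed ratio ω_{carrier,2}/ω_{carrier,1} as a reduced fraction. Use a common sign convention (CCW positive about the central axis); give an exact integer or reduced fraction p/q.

Stage 1: N_ring = 12 + 2·15 = 42
Stage 1: 12(ω_s−ω_c) = −42(ω_r−ω_c),  ω_r=0, ω_c=1
Stage 1: ω_s = 1 − (42/12)(0−1) = 9/2
  ⇒ ω_s¹/ω_c¹ = 9/2
Stage 2: N_ring = 30 + 2·22 = 74
Stage 2: 30(ω_s−ω_c) = −74(ω_r−ω_c),  ω_r=0, ω_s=1
Stage 2: 30(1−ω_c) = −74(0−ω_c)  ⇒  104ω_c = 30  ⇒  ω_c = 15/52
  ⇒ ω_c²/ω_s² = 15/52
Coupling ω_s² = ω_s¹ ⇒ overall = 9/2 × 15/52 = 135/104

135/104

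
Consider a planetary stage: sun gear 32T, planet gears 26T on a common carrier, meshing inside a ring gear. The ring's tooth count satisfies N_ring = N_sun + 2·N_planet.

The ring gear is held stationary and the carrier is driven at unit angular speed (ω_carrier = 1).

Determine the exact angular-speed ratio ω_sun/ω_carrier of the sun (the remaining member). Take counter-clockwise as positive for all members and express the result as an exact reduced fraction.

29/8

N_ring = 32 + 2·26 = 84
32(ω_s−ω_c) = −84(ω_r−ω_c),  ω_r=0, ω_c=1
ω_s = 1 − (84/32)(0−1) = 29/8
ω_s/ω_c = 29/8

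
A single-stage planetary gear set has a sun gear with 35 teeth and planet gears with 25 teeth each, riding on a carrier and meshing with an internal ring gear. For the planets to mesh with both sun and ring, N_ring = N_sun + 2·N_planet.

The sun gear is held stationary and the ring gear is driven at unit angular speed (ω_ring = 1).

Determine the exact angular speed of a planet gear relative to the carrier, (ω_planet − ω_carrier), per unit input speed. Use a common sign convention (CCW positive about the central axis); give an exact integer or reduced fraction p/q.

119/120

N_ring = 35 + 2·25 = 85
35(ω_s−ω_c) = −85(ω_r−ω_c),  ω_s=0, ω_r=1
35(0−ω_c) = −85(1−ω_c)  ⇒  120ω_c = 85  ⇒  ω_c = 17/24
sun–planet: 35·(0−17/24) = −25·(ω_p−ω_c)  ⇒  ω_p−ω_c = −(35/25)·(-17/24) = 119/120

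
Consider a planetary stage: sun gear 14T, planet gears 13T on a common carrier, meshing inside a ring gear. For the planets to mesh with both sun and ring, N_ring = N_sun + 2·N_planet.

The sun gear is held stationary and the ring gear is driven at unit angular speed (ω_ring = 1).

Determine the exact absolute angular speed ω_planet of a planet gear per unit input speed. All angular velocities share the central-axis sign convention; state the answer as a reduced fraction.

N_ring = 14 + 2·13 = 40
14(ω_s−ω_c) = −40(ω_r−ω_c),  ω_s=0, ω_r=1
14(0−ω_c) = −40(1−ω_c)  ⇒  54ω_c = 40  ⇒  ω_c = 20/27
sun–planet: 14·(0−20/27) = −13·(ω_p−ω_c)  ⇒  ω_p−ω_c = −(14/13)·(-20/27) = 280/351
ω_p = 20/27 + 280/351 = 20/13

20/13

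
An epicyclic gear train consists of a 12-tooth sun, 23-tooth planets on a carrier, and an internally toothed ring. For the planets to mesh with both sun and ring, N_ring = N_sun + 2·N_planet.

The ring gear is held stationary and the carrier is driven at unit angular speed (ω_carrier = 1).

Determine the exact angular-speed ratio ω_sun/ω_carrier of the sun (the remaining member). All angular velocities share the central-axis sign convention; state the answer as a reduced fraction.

35/6

N_ring = 12 + 2·23 = 58
12(ω_s−ω_c) = −58(ω_r−ω_c),  ω_r=0, ω_c=1
ω_s = 1 − (58/12)(0−1) = 35/6
ω_s/ω_c = 35/6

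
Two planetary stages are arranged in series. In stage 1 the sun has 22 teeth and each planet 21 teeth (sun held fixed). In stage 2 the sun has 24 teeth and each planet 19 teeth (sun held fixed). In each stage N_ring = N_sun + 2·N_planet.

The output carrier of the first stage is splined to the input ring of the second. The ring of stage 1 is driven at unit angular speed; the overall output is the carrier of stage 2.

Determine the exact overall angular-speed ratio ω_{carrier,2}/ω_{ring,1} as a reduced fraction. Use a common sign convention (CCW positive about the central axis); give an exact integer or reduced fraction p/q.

Stage 1: N_ring = 22 + 2·21 = 64
Stage 1: 22(ω_s−ω_c) = −64(ω_r−ω_c),  ω_s=0, ω_r=1
Stage 1: 22(0−ω_c) = −64(1−ω_c)  ⇒  86ω_c = 64  ⇒  ω_c = 32/43
  ⇒ ω_c¹/ω_r¹ = 32/43
Stage 2: N_ring = 24 + 2·19 = 62
Stage 2: 24(ω_s−ω_c) = −62(ω_r−ω_c),  ω_s=0, ω_r=1
Stage 2: 24(0−ω_c) = −62(1−ω_c)  ⇒  86ω_c = 62  ⇒  ω_c = 31/43
  ⇒ ω_c²/ω_r² = 31/43
Coupling ω_r² = ω_c¹ ⇒ overall = 32/43 × 31/43 = 992/1849

992/1849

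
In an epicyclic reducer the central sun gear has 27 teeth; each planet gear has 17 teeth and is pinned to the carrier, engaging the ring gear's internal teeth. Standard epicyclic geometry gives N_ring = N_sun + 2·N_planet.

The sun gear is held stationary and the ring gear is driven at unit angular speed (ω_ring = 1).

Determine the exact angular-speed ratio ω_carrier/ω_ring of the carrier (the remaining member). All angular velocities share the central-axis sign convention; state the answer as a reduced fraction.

61/88

N_ring = 27 + 2·17 = 61
27(ω_s−ω_c) = −61(ω_r−ω_c),  ω_s=0, ω_r=1
27(0−ω_c) = −61(1−ω_c)  ⇒  88ω_c = 61  ⇒  ω_c = 61/88
ω_c/ω_r = 61/88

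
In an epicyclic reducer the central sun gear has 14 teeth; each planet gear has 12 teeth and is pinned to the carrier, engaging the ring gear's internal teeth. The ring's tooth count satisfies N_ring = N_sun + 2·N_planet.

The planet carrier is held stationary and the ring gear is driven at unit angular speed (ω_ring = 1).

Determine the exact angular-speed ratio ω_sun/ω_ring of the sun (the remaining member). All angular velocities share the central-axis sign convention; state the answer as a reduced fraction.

N_ring = 14 + 2·12 = 38
14(ω_s−ω_c) = −38(ω_r−ω_c),  ω_c=0, ω_r=1
ω_s = 0 − (38/14)(1−0) = -19/7
ω_s/ω_r = -19/7

-19/7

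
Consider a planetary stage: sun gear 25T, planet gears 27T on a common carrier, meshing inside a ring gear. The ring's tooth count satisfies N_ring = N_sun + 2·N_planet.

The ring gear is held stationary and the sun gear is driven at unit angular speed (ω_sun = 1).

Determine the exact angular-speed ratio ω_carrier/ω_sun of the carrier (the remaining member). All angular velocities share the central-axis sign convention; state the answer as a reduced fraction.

25/104

N_ring = 25 + 2·27 = 79
25(ω_s−ω_c) = −79(ω_r−ω_c),  ω_r=0, ω_s=1
25(1−ω_c) = −79(0−ω_c)  ⇒  104ω_c = 25  ⇒  ω_c = 25/104
ω_c/ω_s = 25/104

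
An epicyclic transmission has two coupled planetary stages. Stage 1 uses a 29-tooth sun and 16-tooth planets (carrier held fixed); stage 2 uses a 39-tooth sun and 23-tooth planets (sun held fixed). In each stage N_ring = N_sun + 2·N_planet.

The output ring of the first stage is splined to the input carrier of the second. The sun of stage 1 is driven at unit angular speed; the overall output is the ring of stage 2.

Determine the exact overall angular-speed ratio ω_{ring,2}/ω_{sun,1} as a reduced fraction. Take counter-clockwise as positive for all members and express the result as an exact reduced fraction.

-3596/5185

Stage 1: N_ring = 29 + 2·16 = 61
Stage 1: 29(ω_s−ω_c) = −61(ω_r−ω_c),  ω_c=0, ω_s=1
Stage 1: ω_r = 0 − (29/61)(1−0) = -29/61
  ⇒ ω_r¹/ω_s¹ = -29/61
Stage 2: N_ring = 39 + 2·23 = 85
Stage 2: 39(ω_s−ω_c) = −85(ω_r−ω_c),  ω_s=0, ω_c=1
Stage 2: ω_r = 1 − (39/85)(0−1) = 124/85
  ⇒ ω_r²/ω_c² = 124/85
Coupling ω_c² = ω_r¹ ⇒ overall = -29/61 × 124/85 = -3596/5185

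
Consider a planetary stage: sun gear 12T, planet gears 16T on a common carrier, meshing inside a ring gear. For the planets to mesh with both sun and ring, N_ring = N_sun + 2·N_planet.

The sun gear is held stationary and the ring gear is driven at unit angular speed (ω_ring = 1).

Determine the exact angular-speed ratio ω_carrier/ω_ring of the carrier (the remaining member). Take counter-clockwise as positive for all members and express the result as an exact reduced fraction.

11/14

N_ring = 12 + 2·16 = 44
12(ω_s−ω_c) = −44(ω_r−ω_c),  ω_s=0, ω_r=1
12(0−ω_c) = −44(1−ω_c)  ⇒  56ω_c = 44  ⇒  ω_c = 11/14
ω_c/ω_r = 11/14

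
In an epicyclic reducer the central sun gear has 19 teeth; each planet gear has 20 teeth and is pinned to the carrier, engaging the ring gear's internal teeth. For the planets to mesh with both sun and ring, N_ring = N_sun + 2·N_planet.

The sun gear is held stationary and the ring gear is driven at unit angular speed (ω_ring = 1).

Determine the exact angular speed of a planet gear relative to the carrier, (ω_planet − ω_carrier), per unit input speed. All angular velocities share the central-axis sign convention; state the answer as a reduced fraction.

N_ring = 19 + 2·20 = 59
19(ω_s−ω_c) = −59(ω_r−ω_c),  ω_s=0, ω_r=1
19(0−ω_c) = −59(1−ω_c)  ⇒  78ω_c = 59  ⇒  ω_c = 59/78
sun–planet: 19·(0−59/78) = −20·(ω_p−ω_c)  ⇒  ω_p−ω_c = −(19/20)·(-59/78) = 1121/1560

1121/1560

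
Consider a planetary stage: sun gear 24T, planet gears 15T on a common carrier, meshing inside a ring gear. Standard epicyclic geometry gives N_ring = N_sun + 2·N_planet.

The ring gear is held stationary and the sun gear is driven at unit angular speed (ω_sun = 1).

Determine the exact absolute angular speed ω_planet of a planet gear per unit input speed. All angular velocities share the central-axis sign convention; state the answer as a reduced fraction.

-4/5

N_ring = 24 + 2·15 = 54
24(ω_s−ω_c) = −54(ω_r−ω_c),  ω_r=0, ω_s=1
24(1−ω_c) = −54(0−ω_c)  ⇒  78ω_c = 24  ⇒  ω_c = 4/13
sun–planet: 24·(1−4/13) = −15·(ω_p−ω_c)  ⇒  ω_p−ω_c = −(24/15)·(9/13) = -72/65
ω_p = 4/13 − 72/65 = -4/5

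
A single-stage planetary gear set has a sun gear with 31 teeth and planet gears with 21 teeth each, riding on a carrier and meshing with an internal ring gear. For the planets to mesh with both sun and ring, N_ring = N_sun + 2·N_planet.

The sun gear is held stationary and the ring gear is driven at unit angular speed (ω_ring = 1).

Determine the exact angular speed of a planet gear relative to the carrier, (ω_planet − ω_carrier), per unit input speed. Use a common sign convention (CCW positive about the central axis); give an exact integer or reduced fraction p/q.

N_ring = 31 + 2·21 = 73
31(ω_s−ω_c) = −73(ω_r−ω_c),  ω_s=0, ω_r=1
31(0−ω_c) = −73(1−ω_c)  ⇒  104ω_c = 73  ⇒  ω_c = 73/104
sun–planet: 31·(0−73/104) = −21·(ω_p−ω_c)  ⇒  ω_p−ω_c = −(31/21)·(-73/104) = 2263/2184

2263/2184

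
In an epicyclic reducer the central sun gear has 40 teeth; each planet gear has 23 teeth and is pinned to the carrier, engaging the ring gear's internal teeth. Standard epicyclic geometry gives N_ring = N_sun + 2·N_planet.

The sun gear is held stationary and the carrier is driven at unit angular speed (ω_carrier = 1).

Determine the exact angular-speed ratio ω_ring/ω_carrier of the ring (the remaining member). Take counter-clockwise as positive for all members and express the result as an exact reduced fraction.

N_ring = 40 + 2·23 = 86
40(ω_s−ω_c) = −86(ω_r−ω_c),  ω_s=0, ω_c=1
ω_r = 1 − (40/86)(0−1) = 63/43
ω_r/ω_c = 63/43

63/43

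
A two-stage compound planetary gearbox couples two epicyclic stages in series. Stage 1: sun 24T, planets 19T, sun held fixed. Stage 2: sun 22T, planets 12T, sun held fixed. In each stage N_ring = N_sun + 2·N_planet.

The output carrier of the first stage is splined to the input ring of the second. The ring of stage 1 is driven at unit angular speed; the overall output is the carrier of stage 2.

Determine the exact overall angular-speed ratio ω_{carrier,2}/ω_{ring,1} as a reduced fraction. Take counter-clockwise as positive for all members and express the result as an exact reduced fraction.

713/1462

Stage 1: N_ring = 24 + 2·19 = 62
Stage 1: 24(ω_s−ω_c) = −62(ω_r−ω_c),  ω_s=0, ω_r=1
Stage 1: 24(0−ω_c) = −62(1−ω_c)  ⇒  86ω_c = 62  ⇒  ω_c = 31/43
  ⇒ ω_c¹/ω_r¹ = 31/43
Stage 2: N_ring = 22 + 2·12 = 46
Stage 2: 22(ω_s−ω_c) = −46(ω_r−ω_c),  ω_s=0, ω_r=1
Stage 2: 22(0−ω_c) = −46(1−ω_c)  ⇒  68ω_c = 46  ⇒  ω_c = 23/34
  ⇒ ω_c²/ω_r² = 23/34
Coupling ω_r² = ω_c¹ ⇒ overall = 31/43 × 23/34 = 713/1462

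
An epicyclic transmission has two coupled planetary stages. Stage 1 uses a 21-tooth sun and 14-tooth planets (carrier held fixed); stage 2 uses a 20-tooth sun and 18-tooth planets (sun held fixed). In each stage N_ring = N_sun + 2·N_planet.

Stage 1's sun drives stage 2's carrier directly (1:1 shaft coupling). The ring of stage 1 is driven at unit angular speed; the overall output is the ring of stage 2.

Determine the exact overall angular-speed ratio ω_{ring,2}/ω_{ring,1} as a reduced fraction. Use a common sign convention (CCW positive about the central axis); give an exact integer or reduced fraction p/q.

Stage 1: N_ring = 21 + 2·14 = 49
Stage 1: 21(ω_s−ω_c) = −49(ω_r−ω_c),  ω_c=0, ω_r=1
Stage 1: ω_s = 0 − (49/21)(1−0) = -7/3
  ⇒ ω_s¹/ω_r¹ = -7/3
Stage 2: N_ring = 20 + 2·18 = 56
Stage 2: 20(ω_s−ω_c) = −56(ω_r−ω_c),  ω_s=0, ω_c=1
Stage 2: ω_r = 1 − (20/56)(0−1) = 19/14
  ⇒ ω_r²/ω_c² = 19/14
Coupling ω_c² = ω_s¹ ⇒ overall = -7/3 × 19/14 = -19/6

-19/6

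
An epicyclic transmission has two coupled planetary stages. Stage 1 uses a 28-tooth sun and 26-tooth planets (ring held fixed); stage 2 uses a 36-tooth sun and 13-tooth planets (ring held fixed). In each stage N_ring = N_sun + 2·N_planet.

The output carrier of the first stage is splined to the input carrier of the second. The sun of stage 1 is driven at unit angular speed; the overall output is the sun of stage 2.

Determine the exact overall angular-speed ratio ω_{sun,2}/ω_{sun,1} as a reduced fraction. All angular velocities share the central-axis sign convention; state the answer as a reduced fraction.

Stage 1: N_ring = 28 + 2·26 = 80
Stage 1: 28(ω_s−ω_c) = −80(ω_r−ω_c),  ω_r=0, ω_s=1
Stage 1: 28(1−ω_c) = −80(0−ω_c)  ⇒  108ω_c = 28  ⇒  ω_c = 7/27
  ⇒ ω_c¹/ω_s¹ = 7/27
Stage 2: N_ring = 36 + 2·13 = 62
Stage 2: 36(ω_s−ω_c) = −62(ω_r−ω_c),  ω_r=0, ω_c=1
Stage 2: ω_s = 1 − (62/36)(0−1) = 49/18
  ⇒ ω_s²/ω_c² = 49/18
Coupling ω_c² = ω_c¹ ⇒ overall = 7/27 × 49/18 = 343/486

343/486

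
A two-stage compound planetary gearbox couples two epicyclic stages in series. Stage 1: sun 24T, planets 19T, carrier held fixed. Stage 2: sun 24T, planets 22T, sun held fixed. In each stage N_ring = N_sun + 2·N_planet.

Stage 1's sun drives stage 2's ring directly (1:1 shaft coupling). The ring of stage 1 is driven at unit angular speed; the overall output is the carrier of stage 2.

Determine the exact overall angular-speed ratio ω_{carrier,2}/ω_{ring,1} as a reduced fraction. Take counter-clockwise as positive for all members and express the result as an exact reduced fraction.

-527/276

Stage 1: N_ring = 24 + 2·19 = 62
Stage 1: 24(ω_s−ω_c) = −62(ω_r−ω_c),  ω_c=0, ω_r=1
Stage 1: ω_s = 0 − (62/24)(1−0) = -31/12
  ⇒ ω_s¹/ω_r¹ = -31/12
Stage 2: N_ring = 24 + 2·22 = 68
Stage 2: 24(ω_s−ω_c) = −68(ω_r−ω_c),  ω_s=0, ω_r=1
Stage 2: 24(0−ω_c) = −68(1−ω_c)  ⇒  92ω_c = 68  ⇒  ω_c = 17/23
  ⇒ ω_c²/ω_r² = 17/23
Coupling ω_r² = ω_s¹ ⇒ overall = -31/12 × 17/23 = -527/276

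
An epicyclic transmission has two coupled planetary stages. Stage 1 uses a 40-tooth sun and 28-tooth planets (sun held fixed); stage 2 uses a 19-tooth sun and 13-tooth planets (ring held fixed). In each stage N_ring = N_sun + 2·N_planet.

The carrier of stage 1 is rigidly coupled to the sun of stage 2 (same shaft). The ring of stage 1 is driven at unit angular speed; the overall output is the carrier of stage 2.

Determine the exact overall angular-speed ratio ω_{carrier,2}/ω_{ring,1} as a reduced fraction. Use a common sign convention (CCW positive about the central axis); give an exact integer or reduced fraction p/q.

57/272

Stage 1: N_ring = 40 + 2·28 = 96
Stage 1: 40(ω_s−ω_c) = −96(ω_r−ω_c),  ω_s=0, ω_r=1
Stage 1: 40(0−ω_c) = −96(1−ω_c)  ⇒  136ω_c = 96  ⇒  ω_c = 12/17
  ⇒ ω_c¹/ω_r¹ = 12/17
Stage 2: N_ring = 19 + 2·13 = 45
Stage 2: 19(ω_s−ω_c) = −45(ω_r−ω_c),  ω_r=0, ω_s=1
Stage 2: 19(1−ω_c) = −45(0−ω_c)  ⇒  64ω_c = 19  ⇒  ω_c = 19/64
  ⇒ ω_c²/ω_s² = 19/64
Coupling ω_s² = ω_c¹ ⇒ overall = 12/17 × 19/64 = 57/272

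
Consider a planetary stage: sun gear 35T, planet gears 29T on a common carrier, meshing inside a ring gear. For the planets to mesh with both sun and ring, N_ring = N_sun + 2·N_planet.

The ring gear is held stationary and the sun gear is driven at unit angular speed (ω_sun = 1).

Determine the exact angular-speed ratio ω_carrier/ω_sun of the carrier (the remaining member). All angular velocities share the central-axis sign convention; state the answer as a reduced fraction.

35/128

N_ring = 35 + 2·29 = 93
35(ω_s−ω_c) = −93(ω_r−ω_c),  ω_r=0, ω_s=1
35(1−ω_c) = −93(0−ω_c)  ⇒  128ω_c = 35  ⇒  ω_c = 35/128
ω_c/ω_s = 35/128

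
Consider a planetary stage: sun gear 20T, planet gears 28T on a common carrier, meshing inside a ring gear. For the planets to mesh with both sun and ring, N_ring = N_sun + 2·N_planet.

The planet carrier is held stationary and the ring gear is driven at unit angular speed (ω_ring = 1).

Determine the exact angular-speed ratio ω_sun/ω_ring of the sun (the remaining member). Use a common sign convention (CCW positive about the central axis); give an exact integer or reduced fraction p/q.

-19/5

N_ring = 20 + 2·28 = 76
20(ω_s−ω_c) = −76(ω_r−ω_c),  ω_c=0, ω_r=1
ω_s = 0 − (76/20)(1−0) = -19/5
ω_s/ω_r = -19/5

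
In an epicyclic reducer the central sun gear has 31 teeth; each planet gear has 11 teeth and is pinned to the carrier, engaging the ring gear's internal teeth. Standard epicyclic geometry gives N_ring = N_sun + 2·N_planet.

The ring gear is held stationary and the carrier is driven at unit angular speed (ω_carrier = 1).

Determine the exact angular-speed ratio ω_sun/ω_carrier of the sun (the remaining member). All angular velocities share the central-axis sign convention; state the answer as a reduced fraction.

84/31

N_ring = 31 + 2·11 = 53
31(ω_s−ω_c) = −53(ω_r−ω_c),  ω_r=0, ω_c=1
ω_s = 1 − (53/31)(0−1) = 84/31
ω_s/ω_c = 84/31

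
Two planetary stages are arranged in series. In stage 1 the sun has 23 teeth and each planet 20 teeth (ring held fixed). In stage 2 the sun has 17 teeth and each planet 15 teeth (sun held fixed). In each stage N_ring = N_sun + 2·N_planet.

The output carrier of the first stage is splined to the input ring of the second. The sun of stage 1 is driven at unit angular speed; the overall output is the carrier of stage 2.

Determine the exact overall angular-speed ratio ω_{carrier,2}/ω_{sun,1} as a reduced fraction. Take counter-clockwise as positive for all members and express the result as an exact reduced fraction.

1081/5504

Stage 1: N_ring = 23 + 2·20 = 63
Stage 1: 23(ω_s−ω_c) = −63(ω_r−ω_c),  ω_r=0, ω_s=1
Stage 1: 23(1−ω_c) = −63(0−ω_c)  ⇒  86ω_c = 23  ⇒  ω_c = 23/86
  ⇒ ω_c¹/ω_s¹ = 23/86
Stage 2: N_ring = 17 + 2·15 = 47
Stage 2: 17(ω_s−ω_c) = −47(ω_r−ω_c),  ω_s=0, ω_r=1
Stage 2: 17(0−ω_c) = −47(1−ω_c)  ⇒  64ω_c = 47  ⇒  ω_c = 47/64
  ⇒ ω_c²/ω_r² = 47/64
Coupling ω_r² = ω_c¹ ⇒ overall = 23/86 × 47/64 = 1081/5504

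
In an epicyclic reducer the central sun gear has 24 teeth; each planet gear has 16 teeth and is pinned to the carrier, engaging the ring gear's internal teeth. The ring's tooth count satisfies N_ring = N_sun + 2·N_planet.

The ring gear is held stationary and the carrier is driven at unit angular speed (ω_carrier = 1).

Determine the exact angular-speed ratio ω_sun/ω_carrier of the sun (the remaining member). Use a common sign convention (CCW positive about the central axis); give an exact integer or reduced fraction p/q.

N_ring = 24 + 2·16 = 56
24(ω_s−ω_c) = −56(ω_r−ω_c),  ω_r=0, ω_c=1
ω_s = 1 − (56/24)(0−1) = 10/3
ω_s/ω_c = 10/3

10/3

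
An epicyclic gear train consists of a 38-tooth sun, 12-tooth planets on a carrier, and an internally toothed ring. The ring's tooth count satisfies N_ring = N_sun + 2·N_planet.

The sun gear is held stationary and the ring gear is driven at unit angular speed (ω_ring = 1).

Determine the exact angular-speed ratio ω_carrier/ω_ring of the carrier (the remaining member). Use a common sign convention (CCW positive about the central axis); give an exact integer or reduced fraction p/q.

31/50

N_ring = 38 + 2·12 = 62
38(ω_s−ω_c) = −62(ω_r−ω_c),  ω_s=0, ω_r=1
38(0−ω_c) = −62(1−ω_c)  ⇒  100ω_c = 62  ⇒  ω_c = 31/50
ω_c/ω_r = 31/50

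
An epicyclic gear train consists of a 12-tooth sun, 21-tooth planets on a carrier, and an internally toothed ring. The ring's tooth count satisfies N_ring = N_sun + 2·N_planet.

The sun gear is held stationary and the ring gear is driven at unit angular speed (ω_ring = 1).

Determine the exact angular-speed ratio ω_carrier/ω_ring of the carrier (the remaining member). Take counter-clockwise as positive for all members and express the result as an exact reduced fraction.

N_ring = 12 + 2·21 = 54
12(ω_s−ω_c) = −54(ω_r−ω_c),  ω_s=0, ω_r=1
12(0−ω_c) = −54(1−ω_c)  ⇒  66ω_c = 54  ⇒  ω_c = 9/11
ω_c/ω_r = 9/11

9/11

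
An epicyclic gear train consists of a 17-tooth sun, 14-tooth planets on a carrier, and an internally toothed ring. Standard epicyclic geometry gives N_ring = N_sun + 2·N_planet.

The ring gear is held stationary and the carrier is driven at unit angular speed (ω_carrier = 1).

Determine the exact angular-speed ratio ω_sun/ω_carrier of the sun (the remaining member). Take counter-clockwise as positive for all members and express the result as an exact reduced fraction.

62/17

N_ring = 17 + 2·14 = 45
17(ω_s−ω_c) = −45(ω_r−ω_c),  ω_r=0, ω_c=1
ω_s = 1 − (45/17)(0−1) = 62/17
ω_s/ω_c = 62/17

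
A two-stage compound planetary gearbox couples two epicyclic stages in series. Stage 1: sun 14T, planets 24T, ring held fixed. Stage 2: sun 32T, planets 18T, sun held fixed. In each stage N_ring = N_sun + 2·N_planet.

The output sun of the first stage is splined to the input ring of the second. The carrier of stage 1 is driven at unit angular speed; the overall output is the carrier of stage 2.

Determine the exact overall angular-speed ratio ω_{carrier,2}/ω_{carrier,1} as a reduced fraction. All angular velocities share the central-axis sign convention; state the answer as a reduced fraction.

646/175

Stage 1: N_ring = 14 + 2·24 = 62
Stage 1: 14(ω_s−ω_c) = −62(ω_r−ω_c),  ω_r=0, ω_c=1
Stage 1: ω_s = 1 − (62/14)(0−1) = 38/7
  ⇒ ω_s¹/ω_c¹ = 38/7
Stage 2: N_ring = 32 + 2·18 = 68
Stage 2: 32(ω_s−ω_c) = −68(ω_r−ω_c),  ω_s=0, ω_r=1
Stage 2: 32(0−ω_c) = −68(1−ω_c)  ⇒  100ω_c = 68  ⇒  ω_c = 17/25
  ⇒ ω_c²/ω_r² = 17/25
Coupling ω_r² = ω_s¹ ⇒ overall = 38/7 × 17/25 = 646/175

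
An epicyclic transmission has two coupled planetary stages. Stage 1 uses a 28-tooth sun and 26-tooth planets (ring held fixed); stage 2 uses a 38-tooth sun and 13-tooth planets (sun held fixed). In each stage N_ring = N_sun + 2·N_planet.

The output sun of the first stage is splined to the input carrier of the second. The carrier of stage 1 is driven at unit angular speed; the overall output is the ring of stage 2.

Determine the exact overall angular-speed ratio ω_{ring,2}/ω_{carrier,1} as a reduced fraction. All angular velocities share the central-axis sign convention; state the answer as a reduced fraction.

1377/224

Stage 1: N_ring = 28 + 2·26 = 80
Stage 1: 28(ω_s−ω_c) = −80(ω_r−ω_c),  ω_r=0, ω_c=1
Stage 1: ω_s = 1 − (80/28)(0−1) = 27/7
  ⇒ ω_s¹/ω_c¹ = 27/7
Stage 2: N_ring = 38 + 2·13 = 64
Stage 2: 38(ω_s−ω_c) = −64(ω_r−ω_c),  ω_s=0, ω_c=1
Stage 2: ω_r = 1 − (38/64)(0−1) = 51/32
  ⇒ ω_r²/ω_c² = 51/32
Coupling ω_c² = ω_s¹ ⇒ overall = 27/7 × 51/32 = 1377/224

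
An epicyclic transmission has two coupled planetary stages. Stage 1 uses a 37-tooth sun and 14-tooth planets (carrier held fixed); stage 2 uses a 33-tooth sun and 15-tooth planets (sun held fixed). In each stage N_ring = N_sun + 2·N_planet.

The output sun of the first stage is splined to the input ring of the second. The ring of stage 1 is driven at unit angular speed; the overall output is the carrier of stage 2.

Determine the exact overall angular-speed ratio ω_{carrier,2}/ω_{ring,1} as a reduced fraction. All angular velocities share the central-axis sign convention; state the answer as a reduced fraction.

-1365/1184

Stage 1: N_ring = 37 + 2·14 = 65
Stage 1: 37(ω_s−ω_c) = −65(ω_r−ω_c),  ω_c=0, ω_r=1
Stage 1: ω_s = 0 − (65/37)(1−0) = -65/37
  ⇒ ω_s¹/ω_r¹ = -65/37
Stage 2: N_ring = 33 + 2·15 = 63
Stage 2: 33(ω_s−ω_c) = −63(ω_r−ω_c),  ω_s=0, ω_r=1
Stage 2: 33(0−ω_c) = −63(1−ω_c)  ⇒  96ω_c = 63  ⇒  ω_c = 21/32
  ⇒ ω_c²/ω_r² = 21/32
Coupling ω_r² = ω_s¹ ⇒ overall = -65/37 × 21/32 = -1365/1184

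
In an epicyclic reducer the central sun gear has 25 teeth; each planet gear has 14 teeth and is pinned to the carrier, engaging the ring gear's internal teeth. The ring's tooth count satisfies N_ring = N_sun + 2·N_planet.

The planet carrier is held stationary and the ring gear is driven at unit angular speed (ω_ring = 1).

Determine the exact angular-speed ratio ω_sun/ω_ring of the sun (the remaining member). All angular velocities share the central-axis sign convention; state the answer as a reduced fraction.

N_ring = 25 + 2·14 = 53
25(ω_s−ω_c) = −53(ω_r−ω_c),  ω_c=0, ω_r=1
ω_s = 0 − (53/25)(1−0) = -53/25
ω_s/ω_r = -53/25

-53/25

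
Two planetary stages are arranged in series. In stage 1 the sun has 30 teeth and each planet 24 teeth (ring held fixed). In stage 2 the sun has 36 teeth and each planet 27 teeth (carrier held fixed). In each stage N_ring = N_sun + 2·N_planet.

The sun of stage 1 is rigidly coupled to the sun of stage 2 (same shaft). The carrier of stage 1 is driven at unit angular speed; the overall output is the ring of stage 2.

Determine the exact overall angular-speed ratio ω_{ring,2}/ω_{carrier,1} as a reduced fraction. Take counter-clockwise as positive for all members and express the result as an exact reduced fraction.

-36/25

Stage 1: N_ring = 30 + 2·24 = 78
Stage 1: 30(ω_s−ω_c) = −78(ω_r−ω_c),  ω_r=0, ω_c=1
Stage 1: ω_s = 1 − (78/30)(0−1) = 18/5
  ⇒ ω_s¹/ω_c¹ = 18/5
Stage 2: N_ring = 36 + 2·27 = 90
Stage 2: 36(ω_s−ω_c) = −90(ω_r−ω_c),  ω_c=0, ω_s=1
Stage 2: ω_r = 0 − (36/90)(1−0) = -2/5
  ⇒ ω_r²/ω_s² = -2/5
Coupling ω_s² = ω_s¹ ⇒ overall = 18/5 × -2/5 = -36/25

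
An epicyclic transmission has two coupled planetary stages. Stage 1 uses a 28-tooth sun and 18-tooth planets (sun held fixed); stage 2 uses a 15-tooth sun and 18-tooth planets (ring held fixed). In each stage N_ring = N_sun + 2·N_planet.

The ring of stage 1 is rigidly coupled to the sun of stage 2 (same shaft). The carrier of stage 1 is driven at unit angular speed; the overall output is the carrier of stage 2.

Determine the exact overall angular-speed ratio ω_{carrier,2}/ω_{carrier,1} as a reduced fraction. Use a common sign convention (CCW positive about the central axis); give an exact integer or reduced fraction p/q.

Stage 1: N_ring = 28 + 2·18 = 64
Stage 1: 28(ω_s−ω_c) = −64(ω_r−ω_c),  ω_s=0, ω_c=1
Stage 1: ω_r = 1 − (28/64)(0−1) = 23/16
  ⇒ ω_r¹/ω_c¹ = 23/16
Stage 2: N_ring = 15 + 2·18 = 51
Stage 2: 15(ω_s−ω_c) = −51(ω_r−ω_c),  ω_r=0, ω_s=1
Stage 2: 15(1−ω_c) = −51(0−ω_c)  ⇒  66ω_c = 15  ⇒  ω_c = 5/22
  ⇒ ω_c²/ω_s² = 5/22
Coupling ω_s² = ω_r¹ ⇒ overall = 23/16 × 5/22 = 115/352

115/352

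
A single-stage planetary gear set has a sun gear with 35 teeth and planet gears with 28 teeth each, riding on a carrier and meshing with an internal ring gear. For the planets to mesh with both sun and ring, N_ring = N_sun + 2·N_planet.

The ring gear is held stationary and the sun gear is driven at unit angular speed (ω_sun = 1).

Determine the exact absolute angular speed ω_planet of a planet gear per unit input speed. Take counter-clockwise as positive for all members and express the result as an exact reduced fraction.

N_ring = 35 + 2·28 = 91
35(ω_s−ω_c) = −91(ω_r−ω_c),  ω_r=0, ω_s=1
35(1−ω_c) = −91(0−ω_c)  ⇒  126ω_c = 35  ⇒  ω_c = 5/18
sun–planet: 35·(1−5/18) = −28·(ω_p−ω_c)  ⇒  ω_p−ω_c = −(35/28)·(13/18) = -65/72
ω_p = 5/18 − 65/72 = -5/8

-5/8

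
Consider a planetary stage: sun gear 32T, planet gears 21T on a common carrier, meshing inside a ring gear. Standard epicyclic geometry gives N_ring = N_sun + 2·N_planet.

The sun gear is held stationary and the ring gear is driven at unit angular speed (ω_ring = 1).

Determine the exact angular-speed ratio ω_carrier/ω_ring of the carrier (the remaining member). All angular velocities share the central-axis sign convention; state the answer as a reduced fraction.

37/53

N_ring = 32 + 2·21 = 74
32(ω_s−ω_c) = −74(ω_r−ω_c),  ω_s=0, ω_r=1
32(0−ω_c) = −74(1−ω_c)  ⇒  106ω_c = 74  ⇒  ω_c = 37/53
ω_c/ω_r = 37/53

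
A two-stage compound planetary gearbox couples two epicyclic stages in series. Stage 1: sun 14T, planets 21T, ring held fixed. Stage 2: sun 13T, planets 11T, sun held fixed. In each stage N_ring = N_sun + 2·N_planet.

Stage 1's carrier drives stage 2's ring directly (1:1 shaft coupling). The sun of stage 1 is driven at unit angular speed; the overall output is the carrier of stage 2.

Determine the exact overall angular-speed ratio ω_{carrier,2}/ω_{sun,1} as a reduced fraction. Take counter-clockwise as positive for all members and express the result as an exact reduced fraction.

7/48

Stage 1: N_ring = 14 + 2·21 = 56
Stage 1: 14(ω_s−ω_c) = −56(ω_r−ω_c),  ω_r=0, ω_s=1
Stage 1: 14(1−ω_c) = −56(0−ω_c)  ⇒  70ω_c = 14  ⇒  ω_c = 1/5
  ⇒ ω_c¹/ω_s¹ = 1/5
Stage 2: N_ring = 13 + 2·11 = 35
Stage 2: 13(ω_s−ω_c) = −35(ω_r−ω_c),  ω_s=0, ω_r=1
Stage 2: 13(0−ω_c) = −35(1−ω_c)  ⇒  48ω_c = 35  ⇒  ω_c = 35/48
  ⇒ ω_c²/ω_r² = 35/48
Coupling ω_r² = ω_c¹ ⇒ overall = 1/5 × 35/48 = 7/48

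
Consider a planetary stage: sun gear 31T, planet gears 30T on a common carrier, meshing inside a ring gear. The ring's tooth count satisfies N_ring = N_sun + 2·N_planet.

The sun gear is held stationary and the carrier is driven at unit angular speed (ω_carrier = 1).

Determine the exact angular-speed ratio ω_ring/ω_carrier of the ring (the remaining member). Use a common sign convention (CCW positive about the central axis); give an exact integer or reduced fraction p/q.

N_ring = 31 + 2·30 = 91
31(ω_s−ω_c) = −91(ω_r−ω_c),  ω_s=0, ω_c=1
ω_r = 1 − (31/91)(0−1) = 122/91
ω_r/ω_c = 122/91

122/91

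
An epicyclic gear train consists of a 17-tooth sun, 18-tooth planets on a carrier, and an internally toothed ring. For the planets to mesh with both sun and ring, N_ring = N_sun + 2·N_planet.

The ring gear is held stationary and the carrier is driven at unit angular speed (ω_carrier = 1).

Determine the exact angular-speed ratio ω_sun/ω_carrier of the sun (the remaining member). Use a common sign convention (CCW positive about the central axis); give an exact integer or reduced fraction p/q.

70/17

N_ring = 17 + 2·18 = 53
17(ω_s−ω_c) = −53(ω_r−ω_c),  ω_r=0, ω_c=1
ω_s = 1 − (53/17)(0−1) = 70/17
ω_s/ω_c = 70/17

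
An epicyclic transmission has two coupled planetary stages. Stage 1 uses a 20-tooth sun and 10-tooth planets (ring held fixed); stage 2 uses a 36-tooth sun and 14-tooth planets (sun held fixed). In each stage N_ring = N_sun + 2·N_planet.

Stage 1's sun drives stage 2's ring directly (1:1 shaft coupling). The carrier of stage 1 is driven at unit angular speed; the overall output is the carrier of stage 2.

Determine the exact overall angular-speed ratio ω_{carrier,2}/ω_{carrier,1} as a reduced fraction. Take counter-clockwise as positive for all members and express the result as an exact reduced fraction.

48/25

Stage 1: N_ring = 20 + 2·10 = 40
Stage 1: 20(ω_s−ω_c) = −40(ω_r−ω_c),  ω_r=0, ω_c=1
Stage 1: ω_s = 1 − (40/20)(0−1) = 3
  ⇒ ω_s¹/ω_c¹ = 3
Stage 2: N_ring = 36 + 2·14 = 64
Stage 2: 36(ω_s−ω_c) = −64(ω_r−ω_c),  ω_s=0, ω_r=1
Stage 2: 36(0−ω_c) = −64(1−ω_c)  ⇒  100ω_c = 64  ⇒  ω_c = 16/25
  ⇒ ω_c²/ω_r² = 16/25
Coupling ω_r² = ω_s¹ ⇒ overall = 3 × 16/25 = 48/25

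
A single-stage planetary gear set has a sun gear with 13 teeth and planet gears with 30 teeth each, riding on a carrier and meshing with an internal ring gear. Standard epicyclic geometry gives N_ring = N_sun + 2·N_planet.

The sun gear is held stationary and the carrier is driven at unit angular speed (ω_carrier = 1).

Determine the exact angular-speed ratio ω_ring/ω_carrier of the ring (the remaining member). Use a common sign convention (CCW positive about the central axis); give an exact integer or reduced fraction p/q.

N_ring = 13 + 2·30 = 73
13(ω_s−ω_c) = −73(ω_r−ω_c),  ω_s=0, ω_c=1
ω_r = 1 − (13/73)(0−1) = 86/73
ω_r/ω_c = 86/73

86/73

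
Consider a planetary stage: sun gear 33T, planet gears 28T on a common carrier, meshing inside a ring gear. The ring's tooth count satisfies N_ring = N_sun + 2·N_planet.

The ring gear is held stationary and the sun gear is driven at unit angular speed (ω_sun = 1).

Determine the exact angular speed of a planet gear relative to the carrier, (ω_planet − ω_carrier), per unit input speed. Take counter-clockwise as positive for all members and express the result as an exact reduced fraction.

-2937/3416

N_ring = 33 + 2·28 = 89
33(ω_s−ω_c) = −89(ω_r−ω_c),  ω_r=0, ω_s=1
33(1−ω_c) = −89(0−ω_c)  ⇒  122ω_c = 33  ⇒  ω_c = 33/122
sun–planet: 33·(1−33/122) = −28·(ω_p−ω_c)  ⇒  ω_p−ω_c = −(33/28)·(89/122) = -2937/3416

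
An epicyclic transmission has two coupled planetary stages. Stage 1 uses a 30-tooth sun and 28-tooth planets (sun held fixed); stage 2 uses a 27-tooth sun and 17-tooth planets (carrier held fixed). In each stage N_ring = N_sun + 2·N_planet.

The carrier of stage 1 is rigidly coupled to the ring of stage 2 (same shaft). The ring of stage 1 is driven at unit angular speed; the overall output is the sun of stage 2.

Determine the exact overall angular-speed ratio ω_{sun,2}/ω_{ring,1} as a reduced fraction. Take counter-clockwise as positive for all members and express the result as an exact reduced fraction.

-2623/1566

Stage 1: N_ring = 30 + 2·28 = 86
Stage 1: 30(ω_s−ω_c) = −86(ω_r−ω_c),  ω_s=0, ω_r=1
Stage 1: 30(0−ω_c) = −86(1−ω_c)  ⇒  116ω_c = 86  ⇒  ω_c = 43/58
  ⇒ ω_c¹/ω_r¹ = 43/58
Stage 2: N_ring = 27 + 2·17 = 61
Stage 2: 27(ω_s−ω_c) = −61(ω_r−ω_c),  ω_c=0, ω_r=1
Stage 2: ω_s = 0 − (61/27)(1−0) = -61/27
  ⇒ ω_s²/ω_r² = -61/27
Coupling ω_r² = ω_c¹ ⇒ overall = 43/58 × -61/27 = -2623/1566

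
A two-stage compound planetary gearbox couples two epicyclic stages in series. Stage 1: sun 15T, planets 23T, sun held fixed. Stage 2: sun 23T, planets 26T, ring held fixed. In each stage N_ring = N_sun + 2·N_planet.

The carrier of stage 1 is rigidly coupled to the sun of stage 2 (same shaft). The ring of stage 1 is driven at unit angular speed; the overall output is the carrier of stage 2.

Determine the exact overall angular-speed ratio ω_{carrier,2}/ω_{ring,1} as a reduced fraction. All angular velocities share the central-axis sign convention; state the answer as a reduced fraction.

1403/7448

Stage 1: N_ring = 15 + 2·23 = 61
Stage 1: 15(ω_s−ω_c) = −61(ω_r−ω_c),  ω_s=0, ω_r=1
Stage 1: 15(0−ω_c) = −61(1−ω_c)  ⇒  76ω_c = 61  ⇒  ω_c = 61/76
  ⇒ ω_c¹/ω_r¹ = 61/76
Stage 2: N_ring = 23 + 2·26 = 75
Stage 2: 23(ω_s−ω_c) = −75(ω_r−ω_c),  ω_r=0, ω_s=1
Stage 2: 23(1−ω_c) = −75(0−ω_c)  ⇒  98ω_c = 23  ⇒  ω_c = 23/98
  ⇒ ω_c²/ω_s² = 23/98
Coupling ω_s² = ω_c¹ ⇒ overall = 61/76 × 23/98 = 1403/7448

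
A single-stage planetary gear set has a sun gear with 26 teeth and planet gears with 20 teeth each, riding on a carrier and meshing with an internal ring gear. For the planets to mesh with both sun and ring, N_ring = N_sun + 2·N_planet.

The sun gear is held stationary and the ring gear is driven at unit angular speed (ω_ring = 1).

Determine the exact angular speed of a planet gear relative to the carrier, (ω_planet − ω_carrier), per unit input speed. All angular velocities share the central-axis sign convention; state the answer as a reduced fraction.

N_ring = 26 + 2·20 = 66
26(ω_s−ω_c) = −66(ω_r−ω_c),  ω_s=0, ω_r=1
26(0−ω_c) = −66(1−ω_c)  ⇒  92ω_c = 66  ⇒  ω_c = 33/46
sun–planet: 26·(0−33/46) = −20·(ω_p−ω_c)  ⇒  ω_p−ω_c = −(26/20)·(-33/46) = 429/460

429/460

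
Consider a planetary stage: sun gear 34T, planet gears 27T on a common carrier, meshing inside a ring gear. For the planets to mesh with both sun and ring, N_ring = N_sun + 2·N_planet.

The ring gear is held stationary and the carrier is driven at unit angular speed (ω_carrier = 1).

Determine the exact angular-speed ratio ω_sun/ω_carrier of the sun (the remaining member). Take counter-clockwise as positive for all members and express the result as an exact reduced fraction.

N_ring = 34 + 2·27 = 88
34(ω_s−ω_c) = −88(ω_r−ω_c),  ω_r=0, ω_c=1
ω_s = 1 − (88/34)(0−1) = 61/17
ω_s/ω_c = 61/17

61/17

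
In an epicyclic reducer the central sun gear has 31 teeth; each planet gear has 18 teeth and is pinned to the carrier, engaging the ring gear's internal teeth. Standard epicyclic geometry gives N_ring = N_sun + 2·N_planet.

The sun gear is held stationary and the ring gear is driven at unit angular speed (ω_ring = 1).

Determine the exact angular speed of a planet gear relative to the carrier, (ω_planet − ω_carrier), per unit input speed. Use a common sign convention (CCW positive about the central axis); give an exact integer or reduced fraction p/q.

2077/1764

N_ring = 31 + 2·18 = 67
31(ω_s−ω_c) = −67(ω_r−ω_c),  ω_s=0, ω_r=1
31(0−ω_c) = −67(1−ω_c)  ⇒  98ω_c = 67  ⇒  ω_c = 67/98
sun–planet: 31·(0−67/98) = −18·(ω_p−ω_c)  ⇒  ω_p−ω_c = −(31/18)·(-67/98) = 2077/1764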